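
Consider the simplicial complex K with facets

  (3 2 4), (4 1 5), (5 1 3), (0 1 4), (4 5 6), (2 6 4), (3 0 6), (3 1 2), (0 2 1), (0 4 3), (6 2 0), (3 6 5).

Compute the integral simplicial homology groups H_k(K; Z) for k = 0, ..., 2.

H_0 ≅ Z,  H_1 ≅ Z_2,  H_2 = 0.

We work with the vertex ordering 0 < 1 < 2 < 3 < 4 < 5 < 6. The simplices of K, each written with vertices in increasing order, are:

  0-simplices (7): [0], [1], [2], [3], [4], [5], [6]
  1-simplices (18): [0,1], [0,2], [0,3], [0,4], [0,6], [1,2], [1,3], [1,4], [1,5], [2,3], [2,4], [2,6], [3,4], [3,5], [3,6], [4,5], [4,6], [5,6]
  2-simplices (12): [0,1,2], [0,1,4], [0,2,6], [0,3,4], [0,3,6], [1,2,3], [1,3,5], [1,4,5], [2,3,4], [2,4,6], [3,5,6], [4,5,6]

giving chain groups C_0 ≅ Z^7, C_1 ≅ Z^18, C_2 ≅ Z^12.

Boundary ∂_1: C_1 → C_0 is given by ∂[p,q] = [q] − [p]. For instance
  ∂[0,1] = [1] − [0].
The resulting 7×18 matrix has rank 6, and its Smith normal form has invariant factors (1,1,1,1,1,1).

Boundary ∂_2: C_2 → C_1 maps a triangle to the signed sum of its edges. For instance
  ∂[4,5,6] = [5,6] − [4,6] + [4,5],
  ∂[0,1,2] = [1,2] − [0,2] + [0,1].
The 18×12 boundary matrix has rank 12 and Smith normal form diag(1,1,1,1,1,1,1,1,1,1,1,2).

Now H_k = ker ∂_k / im ∂_{k+1}, so:

  H_0: rank C_0 − rank ∂_1 = 7 − 6 = 1, and the invariant factors of ∂_1 are all 1, so H_0 ≅ Z.
  H_1: rank ker ∂_1 − rank ∂_2 = (18 − 6) − 12 = 0, and ∂_2 has invariant factor 2 > 1, so H_1 ≅ Z_2.
  H_2: rank ker ∂_2 − rank ∂_3 = (12 − 12) − 0 = 0, and there is no ∂_3, so H_2 ≅ 0.

As a check, the Euler characteristic is 7 − 18 + 12 = 1, which agrees with 1 − 0 + 0 = 1.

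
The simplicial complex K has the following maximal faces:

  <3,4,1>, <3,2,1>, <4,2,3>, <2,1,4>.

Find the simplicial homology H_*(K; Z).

H_0 ≅ Z,  H_1 = 0,  H_2 ≅ Z.

K has 4 vertices, 6 edges, 4 triangles.
rank ∂_0 = 0, rank ∂_1 = 3 ⇒ b_0 = 4 − 0 − 3 = 1; all invariant factors of ∂_1 are 1 so no torsion. So H_0 = Z.
rank ∂_1 = 3, rank ∂_2 = 3 ⇒ b_1 = 6 − 3 − 3 = 0; all invariant factors of ∂_2 are 1 so no torsion. So H_1 = 0.
rank ∂_2 = 3, rank ∂_3 = 0 ⇒ b_2 = 4 − 3 − 0 = 1. So H_2 = Z.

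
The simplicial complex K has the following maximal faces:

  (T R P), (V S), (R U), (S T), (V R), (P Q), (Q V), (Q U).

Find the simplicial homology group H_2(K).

H_2 ≅ 0.

Take the total order P < Q < R < S < T < U < V on the vertex set. Then K (dimension 2) consists of the simplices:

  0-simplices (7): P, Q, R, S, T, U, V
  1-simplices (10): PQ, PR, PT, QU, QV, RT, RU, RV, ST, SV
  2-simplices (1): PRT

Hence C_0 ≅ Z^7, C_1 ≅ Z^10, C_2 ≅ Z^1.

Boundary ∂_1: C_1 → C_0 maps an edge to its endpoints' difference, ∂[p,q] = q − p. For instance
  ∂SV = V − S.
The 7×10 boundary matrix has rank 6 and Smith normal form diag(1,1,1,1,1,1).

Boundary ∂_2: C_2 → C_1 sends each 2-simplex [p,q,r] to [q,r] − [p,r] + [p,q]. For instance
  ∂PRT = RT − PT + PR.
The resulting 10×1 matrix has rank 1, and its Smith normal form has invariant factors (1).

Now H_k = ker ∂_k / im ∂_{k+1}, so:

  H_2: rank ker ∂_2 − rank ∂_3 = (1 − 1) − 0 = 0, and there is no ∂_3, so H_2 = 0.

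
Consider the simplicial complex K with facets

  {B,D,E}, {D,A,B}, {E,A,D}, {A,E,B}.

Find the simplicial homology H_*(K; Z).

Order the vertices as A < B < D < E. Listing each simplex with vertices in this order, K has dimension 2 with simplices:

  0-simplices (4): A, B, D, E
  1-simplices (6): AB, AD, AE, BD, BE, DE
  2-simplices (4): ABD, ABE, ADE, BDE

giving chain groups C_0 ≅ Z^4, C_1 ≅ Z^6, C_2 ≅ Z^4.

Boundary ∂_1: C_1 → C_0 is given by ∂[p,q] = [q] − [p]. For instance
  ∂BD = D − B.
The resulting 4×6 matrix has rank 3, and its Smith normal form has invariant factors (1,1,1).

The boundary map ∂_2: C_2 → C_1 acts by ∂[p,q,r] = [q,r] − [p,r] + [p,q]. For instance
  ∂ADE = DE − AE + AD,
  ∂ABD = BD − AD + AB.
This gives a 6×4 integer matrix of rank 3; reducing to Smith normal form yields diagonal entries (1,1,1).

From H_k ≅ ker(∂_k) / im(∂_{k+1}) we obtain:

  H_0: rank C_0 − rank ∂_1 = 4 − 3 = 1, and the invariant factors of ∂_1 are all 1, so H_0 = Z.
  H_1: rank ker ∂_1 − rank ∂_2 = (6 − 3) − 3 = 0, and the invariant factors of ∂_2 are all 1, so H_1 = 0.
  H_2: rank ker ∂_2 − rank ∂_3 = (4 − 3) − 0 = 1, and there is no ∂_3, so H_2 = Z.

As a check, the Euler characteristic is 4 − 6 + 4 = 2, which agrees with 1 − 0 + 1 = 2.

H_0 ≅ Z,  H_1 = 0,  H_2 ≅ Z.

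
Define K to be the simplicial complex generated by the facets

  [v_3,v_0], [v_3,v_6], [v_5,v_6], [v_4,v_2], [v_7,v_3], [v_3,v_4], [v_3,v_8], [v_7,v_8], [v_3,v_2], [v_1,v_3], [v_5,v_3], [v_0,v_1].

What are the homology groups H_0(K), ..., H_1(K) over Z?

H_0 = Z,  H_1 = Z^4.

Fix the vertex order v_0 < v_1 < v_2 < v_3 < v_4 < v_5 < v_6 < v_7 < v_8 and write every simplex with vertices in increasing order. Then dim K = 1 and the simplices of K are:

  0-simplices (9): [v_0], [v_1], [v_2], [v_3], [v_4], [v_5], [v_6], [v_7], [v_8]
  1-simplices (12): [v_0,v_1], [v_0,v_3], [v_1,v_3], [v_2,v_3], [v_2,v_4], [v_3,v_4], [v_3,v_5], [v_3,v_6], [v_3,v_7], [v_3,v_8], [v_5,v_6], [v_7,v_8]

so the chain groups are C_0 ≅ Z^9, C_1 ≅ Z^12.

The boundary map ∂_1: C_1 → C_0 sends each edge [p,q] (with p < q) to q − p. For instance
  ∂[v_5,v_6] = [v_6] − [v_5].
The resulting 9×12 matrix has rank 8, and its Smith normal form has invariant factors (1,1,1,1,1,1,1,1).

Reading off H_k = ker ∂_k / im ∂_{k+1}:

  H_0: rank C_0 − rank ∂_1 = 9 − 8 = 1, and the invariant factors of ∂_1 are all 1, so H_0 ≅ Z.
  H_1: rank ker ∂_1 − rank ∂_2 = (12 − 8) − 0 = 4, and there is no ∂_2, so H_1 ≅ Z^4.

As a check, the Euler characteristic is 9 − 12 = -3, which agrees with 1 − 4 = -3.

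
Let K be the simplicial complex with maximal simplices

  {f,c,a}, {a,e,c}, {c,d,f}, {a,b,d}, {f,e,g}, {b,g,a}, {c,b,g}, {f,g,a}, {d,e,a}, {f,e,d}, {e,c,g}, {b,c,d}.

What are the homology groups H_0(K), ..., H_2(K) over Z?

Order the vertices as a < b < c < d < e < f < g. Listing each simplex with vertices in this order, K has dimension 2 with simplices:

  0-simplices (7): a, b, c, d, e, f, g
  1-simplices (18): ab, ac, ad, ae, af, ag, bc, bd, bg, cd, ce, cf, cg, de, df, ef, eg, fg
  2-simplices (12): abd, abg, ace, acf, ade, afg, bcd, bcg, cdf, ceg, def, efg

so the chain groups are C_0 ≅ Z^7, C_1 ≅ Z^18, C_2 ≅ Z^12.

Boundary ∂_1: C_1 → C_0 sends each edge [p,q] (with p < q) to q − p.
This gives a 7×18 integer matrix of rank 6; reducing to Smith normal form yields diagonal entries (1,1,1,1,1,1).

Boundary ∂_2: C_2 → C_1 acts by ∂[p,q,r] = [q,r] − [p,r] + [p,q]. For instance
  ∂ade = de − ae + ad,
  ∂abd = bd − ad + ab.
The 18×12 boundary matrix has rank 12 and Smith normal form diag(1,1,1,1,1,1,1,1,1,1,1,2).

From H_k ≅ ker(∂_k) / im(∂_{k+1}) we obtain:

  H_0: rank C_0 − rank ∂_1 = 7 − 6 = 1, and the invariant factors of ∂_1 are all 1, so H_0 = Z.
  H_1: rank ker ∂_1 − rank ∂_2 = (18 − 6) − 12 = 0, and ∂_2 has invariant factor 2 > 1, so H_1 = Z/2Z.
  H_2: rank ker ∂_2 − rank ∂_3 = (12 − 12) − 0 = 0, and there is no ∂_3, so H_2 = 0.

As a check, the Euler characteristic is 7 − 18 + 12 = 1, which agrees with 1 − 0 + 0 = 1.

H_0 ≅ Z,  H_1 ≅ Z/2Z,  H_2 = 0.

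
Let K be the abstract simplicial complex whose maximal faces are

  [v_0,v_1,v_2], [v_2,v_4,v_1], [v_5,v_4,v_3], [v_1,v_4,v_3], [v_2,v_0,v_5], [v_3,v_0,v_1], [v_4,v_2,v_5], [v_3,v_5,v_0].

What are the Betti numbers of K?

We work with the vertex ordering v_0 < v_1 < v_2 < v_3 < v_4 < v_5. The simplices of K, each written with vertices in increasing order, are:

  0-simplices (6): [v_0], [v_1], [v_2], [v_3], [v_4], [v_5]
  1-simplices (12): [v_0,v_1], [v_0,v_2], [v_0,v_3], [v_0,v_5], [v_1,v_2], [v_1,v_3], [v_1,v_4], [v_2,v_4], [v_2,v_5], [v_3,v_4], [v_3,v_5], [v_4,v_5]
  2-simplices (8): [v_0,v_1,v_2], [v_0,v_1,v_3], [v_0,v_2,v_5], [v_0,v_3,v_5], [v_1,v_2,v_4], [v_1,v_3,v_4], [v_2,v_4,v_5], [v_3,v_4,v_5]

so the chain groups are C_0 ≅ Z^6, C_1 ≅ Z^12, C_2 ≅ Z^8.

∂_1: C_1 → C_0 is given by ∂[p,q] = [q] − [p].
The resulting 6×12 matrix has rank 5, and its Smith normal form has invariant factors (1,1,1,1,1).

The boundary map ∂_2: C_2 → C_1 maps a triangle to the signed sum of its edges. For instance
  ∂[v_3,v_4,v_5] = [v_4,v_5] − [v_3,v_5] + [v_3,v_4],
  ∂[v_1,v_2,v_4] = [v_2,v_4] − [v_1,v_4] + [v_1,v_2].
The 12×8 boundary matrix has rank 7 and Smith normal form diag(1,1,1,1,1,1,1).

Computing H_k = (kernel of ∂_k) / (image of ∂_{k+1}):

  H_0: rank C_0 − rank ∂_1 = 6 − 5 = 1, and the invariant factors of ∂_1 are all 1, so H_0 = Z.
  H_1: rank ker ∂_1 − rank ∂_2 = (12 − 5) − 7 = 0, and the invariant factors of ∂_2 are all 1, so H_1 = 0.
  H_2: rank ker ∂_2 − rank ∂_3 = (8 − 7) − 0 = 1, and there is no ∂_3, so H_2 = Z.

Hence the Betti numbers are b_0 = 1, b_1 = 0, b_2 = 1.

b_0 = 1, b_1 = 0, b_2 = 1.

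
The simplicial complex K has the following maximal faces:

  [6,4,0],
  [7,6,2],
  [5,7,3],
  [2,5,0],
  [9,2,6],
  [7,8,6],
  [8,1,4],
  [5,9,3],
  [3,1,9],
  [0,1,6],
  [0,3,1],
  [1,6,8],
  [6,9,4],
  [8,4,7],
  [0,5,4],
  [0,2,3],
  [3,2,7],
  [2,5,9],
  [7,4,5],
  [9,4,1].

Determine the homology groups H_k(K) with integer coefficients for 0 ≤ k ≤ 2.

H_0 ≅ Z,  H_1 ≅ Z ⊕ Z_2,  H_2 = 0.

Take the total order 0 < 1 < 2 < 3 < 4 < 5 < 6 < 7 < 8 < 9 on the vertex set. Then K (dimension 2) consists of the simplices:

  0-simplices (10): [0], [1], [2], [3], [4], [5], [6], [7], [8], [9]
  1-simplices (30): (30 of them)
  2-simplices (20): (20 of them)

so the chain groups are C_0 ≅ Z^10, C_1 ≅ Z^30, C_2 ≅ Z^20.

Boundary ∂_1: C_1 → C_0 is given by ∂[p,q] = [q] − [p].
As a 10×30 matrix over Z this has rank 9, with invariant factors (1,1,1,1,1,1,1,1,1).

∂_2: C_2 → C_1 sends each 2-simplex [p,q,r] to [q,r] − [p,r] + [p,q]. For instance
  ∂[1,4,9] = [4,9] − [1,9] + [1,4],
  ∂[2,3,7] = [3,7] − [2,7] + [2,3].
This gives a 30×20 integer matrix of rank 20; reducing to Smith normal form yields diagonal entries (1,1,1,1,1,1,1,1,1,1,1,1,1,1,1,1,1,1,1,2).

From H_k ≅ ker(∂_k) / im(∂_{k+1}) we obtain:

  H_0: rank C_0 − rank ∂_1 = 10 − 9 = 1, and the invariant factors of ∂_1 are all 1, so H_0 ≅ Z.
  H_1: rank ker ∂_1 − rank ∂_2 = (30 − 9) − 20 = 1, and ∂_2 has invariant factor 2 > 1, so H_1 ≅ Z ⊕ Z_2.
  H_2: rank ker ∂_2 − rank ∂_3 = (20 − 20) − 0 = 0, and there is no ∂_3, so H_2 ≅ 0.

(K is a triangulation of the Klein bottle.)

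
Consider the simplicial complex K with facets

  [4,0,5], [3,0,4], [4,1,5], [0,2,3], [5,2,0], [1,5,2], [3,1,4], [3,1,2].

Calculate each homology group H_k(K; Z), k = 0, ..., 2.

K has 6 vertices, 12 edges, 8 triangles.
rank ∂_0 = 0, rank ∂_1 = 5 ⇒ b_0 = 6 − 0 − 5 = 1; all invariant factors of ∂_1 are 1 so no torsion. So H_0 ≅ Z.
rank ∂_1 = 5, rank ∂_2 = 7 ⇒ b_1 = 12 − 5 − 7 = 0; all invariant factors of ∂_2 are 1 so no torsion. So H_1 ≅ 0.
rank ∂_2 = 7, rank ∂_3 = 0 ⇒ b_2 = 8 − 7 − 0 = 1. So H_2 ≅ Z.

H_0 ≅ Z,  H_1 = 0,  H_2 ≅ Z.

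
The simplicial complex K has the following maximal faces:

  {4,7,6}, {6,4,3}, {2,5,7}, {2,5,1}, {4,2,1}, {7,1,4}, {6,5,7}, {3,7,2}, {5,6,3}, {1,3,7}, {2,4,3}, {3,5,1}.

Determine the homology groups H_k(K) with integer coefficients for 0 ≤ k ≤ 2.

Order the vertices as 1 < 2 < 3 < 4 < 5 < 6 < 7. Listing each simplex with vertices in this order, K has dimension 2 with simplices:

  0-simplices (7): [1], [2], [3], [4], [5], [6], [7]
  1-simplices (18): [1,2], [1,3], [1,4], [1,5], [1,7], [2,3], [2,4], [2,5], [2,7], [3,4], [3,5], [3,6], [3,7], [4,6], [4,7], [5,6], [5,7], [6,7]
  2-simplices (12): [1,2,4], [1,2,5], [1,3,5], [1,3,7], [1,4,7], [2,3,4], [2,3,7], [2,5,7], [3,4,6], [3,5,6], [4,6,7], [5,6,7]

giving chain groups C_0 ≅ Z^7, C_1 ≅ Z^18, C_2 ≅ Z^12.

∂_1: C_1 → C_0 is given by ∂[p,q] = [q] − [p]. For instance
  ∂[1,7] = [7] − [1].
As a 7×18 matrix over Z this has rank 6, with invariant factors (1,1,1,1,1,1).

Boundary ∂_2: C_2 → C_1 maps a triangle to the signed sum of its edges. For instance
  ∂[2,3,7] = [3,7] − [2,7] + [2,3],
  ∂[2,5,7] = [5,7] − [2,7] + [2,5].
As a 18×12 matrix over Z this has rank 12, with invariant factors (1,1,1,1,1,1,1,1,1,1,1,2).

Now H_k = ker ∂_k / im ∂_{k+1}, so:

  H_0: rank C_0 − rank ∂_1 = 7 − 6 = 1, and the invariant factors of ∂_1 are all 1, so H_0 ≅ Z.
  H_1: rank ker ∂_1 − rank ∂_2 = (18 − 6) − 12 = 0, and ∂_2 has invariant factor 2 > 1, so H_1 ≅ Z/2Z.
  H_2: rank ker ∂_2 − rank ∂_3 = (12 − 12) − 0 = 0, and there is no ∂_3, so H_2 ≅ 0.

As a check, the Euler characteristic is 7 − 18 + 12 = 1, which agrees with 1 − 0 + 0 = 1.
(K is a triangulation of the real projective plane RP^2.)

H_0 ≅ Z,  H_1 ≅ Z/2Z,  H_2 = 0.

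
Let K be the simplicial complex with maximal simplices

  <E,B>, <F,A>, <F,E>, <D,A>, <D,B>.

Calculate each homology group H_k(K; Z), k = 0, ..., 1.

We work with the vertex ordering A < B < D < E < F. The simplices of K, each written with vertices in increasing order, are:

  0-simplices (5): A, B, D, E, F
  1-simplices (5): AD, AF, BD, BE, EF

so the chain groups are C_0 ≅ Z^5, C_1 ≅ Z^5.

The boundary map ∂_1: C_1 → C_0 maps an edge to its endpoints' difference, ∂[p,q] = q − p.
The 5×5 boundary matrix has rank 4 and Smith normal form diag(1,1,1,1).

Computing H_k = (kernel of ∂_k) / (image of ∂_{k+1}):

  H_0: rank C_0 − rank ∂_1 = 5 − 4 = 1, and the invariant factors of ∂_1 are all 1, so H_0 = Z.
  H_1: rank ker ∂_1 − rank ∂_2 = (5 − 4) − 0 = 1, and there is no ∂_2, so H_1 = Z.

As a check, the Euler characteristic is 5 − 5 = 0, which agrees with 1 − 1 = 0.

H_0 ≅ Z,  H_1 ≅ Z.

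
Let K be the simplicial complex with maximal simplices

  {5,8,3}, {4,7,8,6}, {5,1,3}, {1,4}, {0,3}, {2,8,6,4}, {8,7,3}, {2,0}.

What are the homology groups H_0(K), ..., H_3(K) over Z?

H_0 = Z,  H_1 = Z^2,  H_2 = 0,  H_3 = 0.

Order the vertices as 0 < 1 < 2 < 3 < 4 < 5 < 6 < 7 < 8. Listing each simplex with vertices in this order, K has dimension 3 with simplices:

  0-simplices (9): [0], [1], [2], [3], [4], [5], [6], [7], [8]
  1-simplices (18): [0,2], [0,3], [1,3], [1,4], [1,5], [2,4], [2,6], [2,8], [3,5], [3,7], [3,8], [4,6], [4,7], [4,8], [5,8], [6,7], [6,8], [7,8]
  2-simplices (10): [1,3,5], [2,4,6], [2,4,8], [2,6,8], [3,5,8], [3,7,8], [4,6,7], [4,6,8], [4,7,8], [6,7,8]
  3-simplices (2): [2,4,6,8], [4,6,7,8]

Hence C_0 ≅ Z^9, C_1 ≅ Z^18, C_2 ≅ Z^10, C_3 ≅ Z^2.

∂_1: C_1 → C_0 is given by ∂[p,q] = [q] − [p].
As a 9×18 matrix over Z this has rank 8, with invariant factors (1,1,1,1,1,1,1,1).

The boundary map ∂_2: C_2 → C_1 sends each 2-simplex [p,q,r] to [q,r] − [p,r] + [p,q]. For instance
  ∂[3,7,8] = [7,8] − [3,8] + [3,7],
  ∂[6,7,8] = [7,8] − [6,8] + [6,7].
The resulting 18×10 matrix has rank 8, and its Smith normal form has invariant factors (1,1,1,1,1,1,1,1).

∂_3: C_3 → C_2 sends each 3-simplex σ to the alternating sum Σ_i (−1)^i (σ with its i-th vertex removed). For instance
  ∂[2,4,6,8] = [4,6,8] − [2,6,8] + [2,4,8] − [2,4,6],
  ∂[4,6,7,8] = [6,7,8] − [4,7,8] + [4,6,8] − [4,6,7].
The resulting 10×2 matrix has rank 2, and its Smith normal form has invariant factors (1,1).

Now H_k = ker ∂_k / im ∂_{k+1}, so:

  H_0: rank C_0 − rank ∂_1 = 9 − 8 = 1, and the invariant factors of ∂_1 are all 1, so H_0 = Z.
  H_1: rank ker ∂_1 − rank ∂_2 = (18 − 8) − 8 = 2, and the invariant factors of ∂_2 are all 1, so H_1 = Z^2.
  H_2: rank ker ∂_2 − rank ∂_3 = (10 − 8) − 2 = 0, and the invariant factors of ∂_3 are all 1, so H_2 = 0.
  H_3: rank ker ∂_3 − rank ∂_4 = (2 − 2) − 0 = 0, and there is no ∂_4, so H_3 = 0.

As a check, the Euler characteristic is 9 − 18 + 10 − 2 = -1, which agrees with 1 − 2 + 0 − 0 = -1.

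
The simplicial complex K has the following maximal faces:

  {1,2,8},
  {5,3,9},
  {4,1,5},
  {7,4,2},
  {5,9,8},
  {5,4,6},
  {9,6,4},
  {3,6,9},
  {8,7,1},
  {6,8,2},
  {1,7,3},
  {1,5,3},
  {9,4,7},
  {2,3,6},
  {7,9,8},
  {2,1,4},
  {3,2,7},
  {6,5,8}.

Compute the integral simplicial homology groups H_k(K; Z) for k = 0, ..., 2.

H_0 ≅ Z,  H_1 ≅ Z ⊕ Z/2Z,  H_2 = 0.

We work with the vertex ordering 1 < 2 < 3 < 4 < 5 < 6 < 7 < 8 < 9. The simplices of K, each written with vertices in increasing order, are:

  0-simplices (9): [1], [2], [3], [4], [5], [6], [7], [8], [9]
  1-simplices (27): (27 of them)
  2-simplices (18): [1,2,4], [1,2,8], [1,3,5], [1,3,7], [1,4,5], [1,7,8], [2,3,6], [2,3,7], [2,4,7], [2,6,8], [3,5,9], [3,6,9], [4,5,6], [4,6,9], [4,7,9], [5,6,8], [5,8,9], [7,8,9]

giving chain groups C_0 ≅ Z^9, C_1 ≅ Z^27, C_2 ≅ Z^18.

∂_1: C_1 → C_0 is given by ∂[p,q] = [q] − [p]. For instance
  ∂[7,9] = [9] − [7].
The resulting 9×27 matrix has rank 8, and its Smith normal form has invariant factors (1,1,1,1,1,1,1,1).

Boundary ∂_2: C_2 → C_1 maps a triangle to the signed sum of its edges. For instance
  ∂[3,5,9] = [5,9] − [3,9] + [3,5],
  ∂[1,2,4] = [2,4] − [1,4] + [1,2].
As a 27×18 matrix over Z this has rank 18, with invariant factors (1,1,1,1,1,1,1,1,1,1,1,1,1,1,1,1,1,2).

From H_k ≅ ker(∂_k) / im(∂_{k+1}) we obtain:

  H_0: rank C_0 − rank ∂_1 = 9 − 8 = 1, and the invariant factors of ∂_1 are all 1, so H_0 = Z.
  H_1: rank ker ∂_1 − rank ∂_2 = (27 − 8) − 18 = 1, and ∂_2 has invariant factor 2 > 1, so H_1 = Z ⊕ Z/2Z.
  H_2: rank ker ∂_2 − rank ∂_3 = (18 − 18) − 0 = 0, and there is no ∂_3, so H_2 = 0.

(K is a triangulation of the Klein bottle.)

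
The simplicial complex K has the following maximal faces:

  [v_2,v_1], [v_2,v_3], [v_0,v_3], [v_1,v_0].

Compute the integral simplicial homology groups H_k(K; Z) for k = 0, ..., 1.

H_0 ≅ Z,  H_1 ≅ Z.

Take the total order v_0 < v_1 < v_2 < v_3 on the vertex set. Then K (dimension 1) consists of the simplices:

  0-simplices (4): [v_0], [v_1], [v_2], [v_3]
  1-simplices (4): [v_0,v_1], [v_0,v_3], [v_1,v_2], [v_2,v_3]

so the chain groups are C_0 ≅ Z^4, C_1 ≅ Z^4.

The boundary map ∂_1: C_1 → C_0 is given by ∂[p,q] = [q] − [p]. For instance
  ∂[v_0,v_3] = [v_3] − [v_0].
The resulting 4×4 matrix has rank 3, and its Smith normal form has invariant factors (1,1,1).

Computing H_k = (kernel of ∂_k) / (image of ∂_{k+1}):

  H_0: rank C_0 − rank ∂_1 = 4 − 3 = 1, and the invariant factors of ∂_1 are all 1, so H_0 = Z.
  H_1: rank ker ∂_1 − rank ∂_2 = (4 − 3) − 0 = 1, and there is no ∂_2, so H_1 = Z.

(K is a triangulation of the circle S^1.)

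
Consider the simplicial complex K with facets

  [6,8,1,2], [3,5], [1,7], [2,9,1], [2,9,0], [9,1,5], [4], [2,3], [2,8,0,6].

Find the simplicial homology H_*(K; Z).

H_0 = Z^2,  H_1 = Z,  H_2 = 0,  H_3 = 0.

Order the vertices as 0 < 1 < 2 < 3 < 4 < 5 < 6 < 7 < 8 < 9. Listing each simplex with vertices in this order, K has dimension 3 with simplices:

  0-simplices (10): [0], [1], [2], [3], [4], [5], [6], [7], [8], [9]
  1-simplices (17): [0,2], [0,6], [0,8], [0,9], [1,2], [1,5], [1,6], [1,7], [1,8], [1,9], [2,3], [2,6], [2,8], [2,9], [3,5], [5,9], [6,8]
  2-simplices (10): [0,2,6], [0,2,8], [0,2,9], [0,6,8], [1,2,6], [1,2,8], [1,2,9], [1,5,9], [1,6,8], [2,6,8]
  3-simplices (2): [0,2,6,8], [1,2,6,8]

so the chain groups are C_0 ≅ Z^10, C_1 ≅ Z^17, C_2 ≅ Z^10, C_3 ≅ Z^2.

∂_1: C_1 → C_0 sends each edge [p,q] (with p < q) to q − p.
The 10×17 boundary matrix has rank 8 and Smith normal form diag(1,1,1,1,1,1,1,1).

Boundary ∂_2: C_2 → C_1 sends each 2-simplex [p,q,r] to [q,r] − [p,r] + [p,q]. For instance
  ∂[1,2,8] = [2,8] − [1,8] + [1,2],
  ∂[1,2,6] = [2,6] − [1,6] + [1,2].
The resulting 17×10 matrix has rank 8, and its Smith normal form has invariant factors (1,1,1,1,1,1,1,1).

The boundary map ∂_3: C_3 → C_2 sends each 3-simplex σ to the alternating sum Σ_i (−1)^i (σ with its i-th vertex removed). For instance
  ∂[1,2,6,8] = [2,6,8] − [1,6,8] + [1,2,8] − [1,2,6],
  ∂[0,2,6,8] = [2,6,8] − [0,6,8] + [0,2,8] − [0,2,6].
As a 10×2 matrix over Z this has rank 2, with invariant factors (1,1).

From H_k ≅ ker(∂_k) / im(∂_{k+1}) we obtain:

  H_0: rank C_0 − rank ∂_1 = 10 − 8 = 2, and the invariant factors of ∂_1 are all 1, so H_0 = Z^2.
  H_1: rank ker ∂_1 − rank ∂_2 = (17 − 8) − 8 = 1, and the invariant factors of ∂_2 are all 1, so H_1 = Z.
  H_2: rank ker ∂_2 − rank ∂_3 = (10 − 8) − 2 = 0, and the invariant factors of ∂_3 are all 1, so H_2 = 0.
  H_3: rank ker ∂_3 − rank ∂_4 = (2 − 2) − 0 = 0, and there is no ∂_4, so H_3 = 0.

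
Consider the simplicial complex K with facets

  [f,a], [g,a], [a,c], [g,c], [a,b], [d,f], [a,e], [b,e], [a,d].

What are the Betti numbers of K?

b_0 = 1, b_1 = 3.

K has 7 vertices, 9 edges.
rank ∂_0 = 0, rank ∂_1 = 6 ⇒ b_0 = 7 − 0 − 6 = 1; all invariant factors of ∂_1 are 1 so no torsion. So H_0 ≅ Z.
rank ∂_1 = 6, rank ∂_2 = 0 ⇒ b_1 = 9 − 6 − 0 = 3. So H_1 ≅ Z^3.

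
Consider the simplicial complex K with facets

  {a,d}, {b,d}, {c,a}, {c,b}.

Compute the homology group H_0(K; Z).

Take the total order a < b < c < d on the vertex set. Then K (dimension 1) consists of the simplices:

  0-simplices (4): a, b, c, d
  1-simplices (4): ac, ad, bc, bd

giving chain groups C_0 ≅ Z^4, C_1 ≅ Z^4.

∂_1: C_1 → C_0 sends each edge [p,q] (with p < q) to q − p.
This gives a 4×4 integer matrix of rank 3; reducing to Smith normal form yields diagonal entries (1,1,1).

Now H_k = ker ∂_k / im ∂_{k+1}, so:

  H_0: rank C_0 − rank ∂_1 = 4 − 3 = 1, and the invariant factors of ∂_1 are all 1, so H_0 ≅ Z.

(K is a triangulation of the circle S^1.)

H_0 ≅ Z.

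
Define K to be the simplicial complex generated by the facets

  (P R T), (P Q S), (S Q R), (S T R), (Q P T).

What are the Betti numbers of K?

b_0 = 1, b_1 = 1, b_2 = 0.

K has 5 vertices, 10 edges, 5 triangles.
rank ∂_0 = 0, rank ∂_1 = 4 ⇒ b_0 = 5 − 0 − 4 = 1; all invariant factors of ∂_1 are 1 so no torsion. So H_0 = Z.
rank ∂_1 = 4, rank ∂_2 = 5 ⇒ b_1 = 10 − 4 − 5 = 1; all invariant factors of ∂_2 are 1 so no torsion. So H_1 = Z.
rank ∂_2 = 5, rank ∂_3 = 0 ⇒ b_2 = 5 − 5 − 0 = 0. So H_2 = 0.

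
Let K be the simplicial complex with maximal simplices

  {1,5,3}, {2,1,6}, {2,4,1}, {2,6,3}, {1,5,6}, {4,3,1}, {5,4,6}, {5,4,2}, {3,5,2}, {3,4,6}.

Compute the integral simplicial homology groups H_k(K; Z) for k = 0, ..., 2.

H_0 ≅ Z,  H_1 ≅ Z/2,  H_2 = 0.

Order the vertices as 1 < 2 < 3 < 4 < 5 < 6. Listing each simplex with vertices in this order, K has dimension 2 with simplices:

  0-simplices (6): [1], [2], [3], [4], [5], [6]
  1-simplices (15): [1,2], [1,3], [1,4], [1,5], [1,6], [2,3], [2,4], [2,5], [2,6], [3,4], [3,5], [3,6], [4,5], [4,6], [5,6]
  2-simplices (10): [1,2,4], [1,2,6], [1,3,4], [1,3,5], [1,5,6], [2,3,5], [2,3,6], [2,4,5], [3,4,6], [4,5,6]

Hence C_0 ≅ Z^6, C_1 ≅ Z^15, C_2 ≅ Z^10.

∂_1: C_1 → C_0 maps an edge to its endpoints' difference, ∂[p,q] = q − p. For instance
  ∂[1,5] = [5] − [1].
This gives a 6×15 integer matrix of rank 5; reducing to Smith normal form yields diagonal entries (1,1,1,1,1).

∂_2: C_2 → C_1 maps a triangle to the signed sum of its edges. For instance
  ∂[2,4,5] = [4,5] − [2,5] + [2,4],
  ∂[4,5,6] = [5,6] − [4,6] + [4,5].
This gives a 15×10 integer matrix of rank 10; reducing to Smith normal form yields diagonal entries (1,1,1,1,1,1,1,1,1,2).

Computing H_k = (kernel of ∂_k) / (image of ∂_{k+1}):

  H_0: rank C_0 − rank ∂_1 = 6 − 5 = 1, and the invariant factors of ∂_1 are all 1, so H_0 ≅ Z.
  H_1: rank ker ∂_1 − rank ∂_2 = (15 − 5) − 10 = 0, and ∂_2 has invariant factor 2 > 1, so H_1 ≅ Z/2.
  H_2: rank ker ∂_2 − rank ∂_3 = (10 − 10) − 0 = 0, and there is no ∂_3, so H_2 ≅ 0.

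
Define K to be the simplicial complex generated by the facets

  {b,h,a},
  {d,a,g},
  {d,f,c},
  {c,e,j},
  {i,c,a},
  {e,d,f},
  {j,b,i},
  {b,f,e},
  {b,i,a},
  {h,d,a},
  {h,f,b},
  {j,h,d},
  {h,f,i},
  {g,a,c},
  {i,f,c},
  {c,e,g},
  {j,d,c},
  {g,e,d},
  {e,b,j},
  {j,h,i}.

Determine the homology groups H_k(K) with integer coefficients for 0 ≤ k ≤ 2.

H_0 = Z,  H_1 = Z × Z/2,  H_2 = 0.

Order the vertices as a < b < c < d < e < f < g < h < i < j. Listing each simplex with vertices in this order, K has dimension 2 with simplices:

  0-simplices (10): a, b, c, d, e, f, g, h, i, j
  1-simplices (30): ab, ac, ad, ag, ah, ai, be, bf, bh, bi, bj, cd, ce, cf, cg, ci, cj, de, df, dg, dh, dj, ef, eg, ej, fh, fi, hi, hj, ij
  2-simplices (20): abh, abi, acg, aci, adg, adh, bef, bej, bfh, bij, cdf, cdj, ceg, cej, cfi, def, deg, dhj, fhi, hij

Hence C_0 ≅ Z^10, C_1 ≅ Z^30, C_2 ≅ Z^20.

∂_1: C_1 → C_0 is given by ∂[p,q] = [q] − [p]. For instance
  ∂dj = j − d.
This gives a 10×30 integer matrix of rank 9; reducing to Smith normal form yields diagonal entries (1,1,1,1,1,1,1,1,1).

The boundary map ∂_2: C_2 → C_1 maps a triangle to the signed sum of its edges. For instance
  ∂cej = ej − cj + ce,
  ∂bij = ij − bj + bi.
The 30×20 boundary matrix has rank 20 and Smith normal form diag(1,1,1,1,1,1,1,1,1,1,1,1,1,1,1,1,1,1,1,2).

From H_k ≅ ker(∂_k) / im(∂_{k+1}) we obtain:

  H_0: rank C_0 − rank ∂_1 = 10 − 9 = 1, and the invariant factors of ∂_1 are all 1, so H_0 = Z.
  H_1: rank ker ∂_1 − rank ∂_2 = (30 − 9) − 20 = 1, and ∂_2 has invariant factor 2 > 1, so H_1 = Z × Z/2.
  H_2: rank ker ∂_2 − rank ∂_3 = (20 − 20) − 0 = 0, and there is no ∂_3, so H_2 = 0.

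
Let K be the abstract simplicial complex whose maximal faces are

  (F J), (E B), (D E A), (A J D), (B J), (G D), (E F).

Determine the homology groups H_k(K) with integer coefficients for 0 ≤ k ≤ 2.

Order the vertices as A < B < D < E < F < G < J. Listing each simplex with vertices in this order, K has dimension 2 with simplices:

  0-simplices (7): A, B, D, E, F, G, J
  1-simplices (10): AD, AE, AJ, BE, BJ, DE, DG, DJ, EF, FJ
  2-simplices (2): ADE, ADJ

so the chain groups are C_0 ≅ Z^7, C_1 ≅ Z^10, C_2 ≅ Z^2.

Boundary ∂_1: C_1 → C_0 is given by ∂[p,q] = [q] − [p]. For instance
  ∂BJ = J − B.
The resulting 7×10 matrix has rank 6, and its Smith normal form has invariant factors (1,1,1,1,1,1).

Boundary ∂_2: C_2 → C_1 sends each 2-simplex [p,q,r] to [q,r] − [p,r] + [p,q]. For instance
  ∂ADE = DE − AE + AD,
  ∂ADJ = DJ − AJ + AD.
This gives a 10×2 integer matrix of rank 2; reducing to Smith normal form yields diagonal entries (1,1).

Reading off H_k = ker ∂_k / im ∂_{k+1}:

  H_0: rank C_0 − rank ∂_1 = 7 − 6 = 1, and the invariant factors of ∂_1 are all 1, so H_0 ≅ Z.
  H_1: rank ker ∂_1 − rank ∂_2 = (10 − 6) − 2 = 2, and the invariant factors of ∂_2 are all 1, so H_1 ≅ Z^2.
  H_2: rank ker ∂_2 − rank ∂_3 = (2 − 2) − 0 = 0, and there is no ∂_3, so H_2 ≅ 0.

As a check, the Euler characteristic is 7 − 10 + 2 = -1, which agrees with 1 − 2 + 0 = -1.

H_0 = Z,  H_1 = Z^2,  H_2 = 0.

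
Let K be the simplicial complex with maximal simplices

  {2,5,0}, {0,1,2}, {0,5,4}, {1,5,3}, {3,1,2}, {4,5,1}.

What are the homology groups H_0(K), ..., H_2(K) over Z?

H_0 = Z,  H_1 = Z,  H_2 = 0.

K has 6 vertices, 12 edges, 6 triangles.
rank ∂_0 = 0, rank ∂_1 = 5 ⇒ b_0 = 6 − 0 − 5 = 1; all invariant factors of ∂_1 are 1 so no torsion. So H_0 ≅ Z.
rank ∂_1 = 5, rank ∂_2 = 6 ⇒ b_1 = 12 − 5 − 6 = 1; all invariant factors of ∂_2 are 1 so no torsion. So H_1 ≅ Z.
rank ∂_2 = 6, rank ∂_3 = 0 ⇒ b_2 = 6 − 6 − 0 = 0. So H_2 ≅ 0.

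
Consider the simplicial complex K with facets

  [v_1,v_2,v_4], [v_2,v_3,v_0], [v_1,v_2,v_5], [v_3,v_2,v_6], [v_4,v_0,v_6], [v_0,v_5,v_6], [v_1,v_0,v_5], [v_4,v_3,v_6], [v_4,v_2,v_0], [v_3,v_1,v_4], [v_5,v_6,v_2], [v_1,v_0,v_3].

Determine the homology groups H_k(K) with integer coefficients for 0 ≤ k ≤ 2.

K has 7 vertices, 18 edges, 12 triangles.
rank ∂_0 = 0, rank ∂_1 = 6 ⇒ b_0 = 7 − 0 − 6 = 1; all invariant factors of ∂_1 are 1 so no torsion. So H_0 ≅ Z.
rank ∂_1 = 6, rank ∂_2 = 12 ⇒ b_1 = 18 − 6 − 12 = 0; ∂_2 has invariant factor(s) [2] giving torsion. So H_1 ≅ Z_2.
rank ∂_2 = 12, rank ∂_3 = 0 ⇒ b_2 = 12 − 12 − 0 = 0. So H_2 ≅ 0.

H_0 ≅ Z,  H_1 ≅ Z_2,  H_2 = 0.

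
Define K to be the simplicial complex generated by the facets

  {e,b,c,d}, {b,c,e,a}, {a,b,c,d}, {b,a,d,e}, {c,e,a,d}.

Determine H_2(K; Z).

Order the vertices as a < b < c < d < e. Listing each simplex with vertices in this order, K has dimension 3 with simplices:

  0-simplices (5): a, b, c, d, e
  1-simplices (10): ab, ac, ad, ae, bc, bd, be, cd, ce, de
  2-simplices (10): abc, abd, abe, acd, ace, ade, bcd, bce, bde, cde
  3-simplices (5): abcd, abce, abde, acde, bcde

giving chain groups C_0 ≅ Z^5, C_1 ≅ Z^10, C_2 ≅ Z^10, C_3 ≅ Z^5.

Boundary ∂_1: C_1 → C_0 sends each edge [p,q] (with p < q) to q − p.
This gives a 5×10 integer matrix of rank 4; reducing to Smith normal form yields diagonal entries (1,1,1,1).

Boundary ∂_2: C_2 → C_1 acts by ∂[p,q,r] = [q,r] − [p,r] + [p,q]. For instance
  ∂ade = de − ae + ad,
  ∂abd = bd − ad + ab.
This gives a 10×10 integer matrix of rank 6; reducing to Smith normal form yields diagonal entries (1,1,1,1,1,1).

Boundary ∂_3: C_3 → C_2 sends each 3-simplex σ to the alternating sum Σ_i (−1)^i (σ with its i-th vertex removed). For instance
  ∂acde = cde − ade + ace − acd,
  ∂bcde = cde − bde + bce − bcd.
This gives a 10×5 integer matrix of rank 4; reducing to Smith normal form yields diagonal entries (1,1,1,1).

Computing H_k = (kernel of ∂_k) / (image of ∂_{k+1}):

  H_2: rank ker ∂_2 − rank ∂_3 = (10 − 6) − 4 = 0, and the invariant factors of ∂_3 are all 1, so H_2 = 0.

H_2 ≅ 0.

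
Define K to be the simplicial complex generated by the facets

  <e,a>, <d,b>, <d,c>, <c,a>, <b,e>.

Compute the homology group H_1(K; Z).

H_1 = Z.

K has 5 vertices, 5 edges.
rank ∂_1 = 4, rank ∂_2 = 0 ⇒ b_1 = 5 − 4 − 0 = 1. So H_1 = Z.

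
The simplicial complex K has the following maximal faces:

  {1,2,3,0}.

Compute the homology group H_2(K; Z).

K has 4 vertices, 6 edges, 4 triangles, 1 3-simplex.
rank ∂_2 = 3, rank ∂_3 = 1 ⇒ b_2 = 4 − 3 − 1 = 0; all invariant factors of ∂_3 are 1 so no torsion. So H_2 = 0.

H_2 = 0.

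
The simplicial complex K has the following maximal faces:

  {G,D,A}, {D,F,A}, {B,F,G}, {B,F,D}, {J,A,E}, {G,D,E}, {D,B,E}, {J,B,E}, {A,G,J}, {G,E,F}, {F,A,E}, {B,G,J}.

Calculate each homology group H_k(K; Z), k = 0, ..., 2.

Take the total order A < B < D < E < F < G < J on the vertex set. Then K (dimension 2) consists of the simplices:

  0-simplices (7): A, B, D, E, F, G, J
  1-simplices (18): AD, AE, AF, AG, AJ, BD, BE, BF, BG, BJ, DE, DF, DG, EF, EG, EJ, FG, GJ
  2-simplices (12): ADF, ADG, AEF, AEJ, AGJ, BDE, BDF, BEJ, BFG, BGJ, DEG, EFG

so the chain groups are C_0 ≅ Z^7, C_1 ≅ Z^18, C_2 ≅ Z^12.

The boundary map ∂_1: C_1 → C_0 maps an edge to its endpoints' difference, ∂[p,q] = q − p. For instance
  ∂FG = G − F.
The resulting 7×18 matrix has rank 6, and its Smith normal form has invariant factors (1,1,1,1,1,1).

Boundary ∂_2: C_2 → C_1 acts by ∂[p,q,r] = [q,r] − [p,r] + [p,q]. For instance
  ∂BFG = FG − BG + BF,
  ∂EFG = FG − EG + EF.
The 18×12 boundary matrix has rank 12 and Smith normal form diag(1,1,1,1,1,1,1,1,1,1,1,2).

From H_k ≅ ker(∂_k) / im(∂_{k+1}) we obtain:

  H_0: rank C_0 − rank ∂_1 = 7 − 6 = 1, and the invariant factors of ∂_1 are all 1, so H_0 = Z.
  H_1: rank ker ∂_1 − rank ∂_2 = (18 − 6) − 12 = 0, and ∂_2 has invariant factor 2 > 1, so H_1 = Z/2.
  H_2: rank ker ∂_2 − rank ∂_3 = (12 − 12) − 0 = 0, and there is no ∂_3, so H_2 = 0.

As a check, the Euler characteristic is 7 − 18 + 12 = 1, which agrees with 1 − 0 + 0 = 1.

H_0 ≅ Z,  H_1 ≅ Z/2,  H_2 = 0.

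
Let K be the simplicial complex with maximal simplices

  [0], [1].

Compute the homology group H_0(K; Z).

H_0 ≅ Z^2.

K has 2 vertices.
rank ∂_0 = 0, rank ∂_1 = 0 ⇒ b_0 = 2 − 0 − 0 = 2. So H_0 = Z^2.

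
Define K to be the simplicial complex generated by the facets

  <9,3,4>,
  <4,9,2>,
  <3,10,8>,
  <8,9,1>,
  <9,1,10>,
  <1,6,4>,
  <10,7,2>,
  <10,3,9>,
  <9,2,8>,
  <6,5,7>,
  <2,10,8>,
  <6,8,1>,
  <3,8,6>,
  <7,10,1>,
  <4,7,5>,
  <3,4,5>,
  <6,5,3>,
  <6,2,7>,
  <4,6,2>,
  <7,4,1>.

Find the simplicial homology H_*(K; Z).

Take the total order 1 < 2 < 3 < 4 < 5 < 6 < 7 < 8 < 9 < 10 on the vertex set. Then K (dimension 2) consists of the simplices:

  0-simplices (10): [1], [2], [3], [4], [5], [6], [7], [8], [9], [10]
  1-simplices (30): (30 of them)
  2-simplices (20): (20 of them)

Hence C_0 ≅ Z^10, C_1 ≅ Z^30, C_2 ≅ Z^20.

∂_1: C_1 → C_0 maps an edge to its endpoints' difference, ∂[p,q] = q − p. For instance
  ∂[4,9] = [9] − [4].
The resulting 10×30 matrix has rank 9, and its Smith normal form has invariant factors (1,1,1,1,1,1,1,1,1).

The boundary map ∂_2: C_2 → C_1 sends each 2-simplex [p,q,r] to [q,r] − [p,r] + [p,q]. For instance
  ∂[1,8,9] = [8,9] − [1,9] + [1,8],
  ∂[2,8,9] = [8,9] − [2,9] + [2,8].
This gives a 30×20 integer matrix of rank 20; reducing to Smith normal form yields diagonal entries (1,1,1,1,1,1,1,1,1,1,1,1,1,1,1,1,1,1,1,2).

Now H_k = ker ∂_k / im ∂_{k+1}, so:

  H_0: rank C_0 − rank ∂_1 = 10 − 9 = 1, and the invariant factors of ∂_1 are all 1, so H_0 ≅ Z.
  H_1: rank ker ∂_1 − rank ∂_2 = (30 − 9) − 20 = 1, and ∂_2 has invariant factor 2 > 1, so H_1 ≅ Z ⊕ Z/2.
  H_2: rank ker ∂_2 − rank ∂_3 = (20 − 20) − 0 = 0, and there is no ∂_3, so H_2 ≅ 0.

As a check, the Euler characteristic is 10 − 30 + 20 = 0, which agrees with 1 − 1 + 0 = 0.
(K is a triangulation of the Klein bottle.)

H_0 = Z,  H_1 = Z ⊕ Z/2,  H_2 = 0.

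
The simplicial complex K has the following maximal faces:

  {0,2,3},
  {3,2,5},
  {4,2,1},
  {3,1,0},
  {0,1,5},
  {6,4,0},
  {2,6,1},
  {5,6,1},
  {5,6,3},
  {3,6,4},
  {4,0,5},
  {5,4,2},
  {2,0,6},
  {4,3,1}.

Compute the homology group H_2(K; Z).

Order the vertices as 0 < 1 < 2 < 3 < 4 < 5 < 6. Listing each simplex with vertices in this order, K has dimension 2 with simplices:

  0-simplices (7): [0], [1], [2], [3], [4], [5], [6]
  1-simplices (21): [0,1], [0,2], [0,3], [0,4], [0,5], [0,6], [1,2], [1,3], [1,4], [1,5], [1,6], [2,3], [2,4], [2,5], [2,6], [3,4], [3,5], [3,6], [4,5], [4,6], [5,6]
  2-simplices (14): [0,1,3], [0,1,5], [0,2,3], [0,2,6], [0,4,5], [0,4,6], [1,2,4], [1,2,6], [1,3,4], [1,5,6], [2,3,5], [2,4,5], [3,4,6], [3,5,6]

so the chain groups are C_0 ≅ Z^7, C_1 ≅ Z^21, C_2 ≅ Z^14.

The boundary map ∂_1: C_1 → C_0 sends each edge [p,q] (with p < q) to q − p. For instance
  ∂[3,4] = [4] − [3].
The resulting 7×21 matrix has rank 6, and its Smith normal form has invariant factors (1,1,1,1,1,1).

The boundary map ∂_2: C_2 → C_1 maps a triangle to the signed sum of its edges. For instance
  ∂[2,4,5] = [4,5] − [2,5] + [2,4],
  ∂[1,5,6] = [5,6] − [1,6] + [1,5].
As a 21×14 matrix over Z this has rank 13, with invariant factors (1,1,1,1,1,1,1,1,1,1,1,1,1).

From H_k ≅ ker(∂_k) / im(∂_{k+1}) we obtain:

  H_2: rank ker ∂_2 − rank ∂_3 = (14 − 13) − 0 = 1, and there is no ∂_3, so H_2 ≅ Z.

(K is a triangulation of the torus T^2.)

H_2 = Z.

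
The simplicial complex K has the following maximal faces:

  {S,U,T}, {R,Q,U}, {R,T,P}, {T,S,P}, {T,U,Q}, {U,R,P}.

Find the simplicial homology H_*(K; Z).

H_0 ≅ Z,  H_1 ≅ Z,  H_2 = 0.

K has 6 vertices, 12 edges, 6 triangles.
rank ∂_0 = 0, rank ∂_1 = 5 ⇒ b_0 = 6 − 0 − 5 = 1; all invariant factors of ∂_1 are 1 so no torsion. So H_0 ≅ Z.
rank ∂_1 = 5, rank ∂_2 = 6 ⇒ b_1 = 12 − 5 − 6 = 1; all invariant factors of ∂_2 are 1 so no torsion. So H_1 ≅ Z.
rank ∂_2 = 6, rank ∂_3 = 0 ⇒ b_2 = 6 − 6 − 0 = 0. So H_2 ≅ 0.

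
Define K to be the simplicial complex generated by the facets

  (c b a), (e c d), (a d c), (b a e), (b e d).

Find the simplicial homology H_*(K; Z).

H_0 = Z,  H_1 = Z,  H_2 = 0.

Take the total order a < b < c < d < e on the vertex set. Then K (dimension 2) consists of the simplices:

  0-simplices (5): a, b, c, d, e
  1-simplices (10): ab, ac, ad, ae, bc, bd, be, cd, ce, de
  2-simplices (5): abc, abe, acd, bde, cde

Hence C_0 ≅ Z^5, C_1 ≅ Z^10, C_2 ≅ Z^5.

∂_1: C_1 → C_0 maps an edge to its endpoints' difference, ∂[p,q] = q − p.
As a 5×10 matrix over Z this has rank 4, with invariant factors (1,1,1,1).

The boundary map ∂_2: C_2 → C_1 sends each 2-simplex [p,q,r] to [q,r] − [p,r] + [p,q]. For instance
  ∂acd = cd − ad + ac,
  ∂abe = be − ae + ab.
The 10×5 boundary matrix has rank 5 and Smith normal form diag(1,1,1,1,1).

Now H_k = ker ∂_k / im ∂_{k+1}, so:

  H_0: rank C_0 − rank ∂_1 = 5 − 4 = 1, and the invariant factors of ∂_1 are all 1, so H_0 ≅ Z.
  H_1: rank ker ∂_1 − rank ∂_2 = (10 − 4) − 5 = 1, and the invariant factors of ∂_2 are all 1, so H_1 ≅ Z.
  H_2: rank ker ∂_2 − rank ∂_3 = (5 − 5) − 0 = 0, and there is no ∂_3, so H_2 ≅ 0.

As a check, the Euler characteristic is 5 − 10 + 5 = 0, which agrees with 1 − 1 + 0 = 0.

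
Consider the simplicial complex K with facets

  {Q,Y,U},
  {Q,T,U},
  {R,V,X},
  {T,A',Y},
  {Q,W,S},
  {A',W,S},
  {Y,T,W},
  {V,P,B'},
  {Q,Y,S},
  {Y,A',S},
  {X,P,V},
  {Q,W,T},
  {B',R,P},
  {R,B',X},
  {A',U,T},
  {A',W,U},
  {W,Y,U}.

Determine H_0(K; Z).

K has 12 vertices, 28 edges, 17 triangles.
rank ∂_0 = 0, rank ∂_1 = 10 ⇒ b_0 = 12 − 0 − 10 = 2; all invariant factors of ∂_1 are 1 so no torsion. So H_0 = Z^2.

H_0 ≅ Z^2.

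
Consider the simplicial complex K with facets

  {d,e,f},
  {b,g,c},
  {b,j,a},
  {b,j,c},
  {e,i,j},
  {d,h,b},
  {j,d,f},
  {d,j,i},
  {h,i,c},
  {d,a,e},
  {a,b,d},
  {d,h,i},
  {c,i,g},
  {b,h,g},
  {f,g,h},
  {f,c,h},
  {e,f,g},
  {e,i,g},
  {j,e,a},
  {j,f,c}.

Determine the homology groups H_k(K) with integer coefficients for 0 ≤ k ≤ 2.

Take the total order a < b < c < d < e < f < g < h < i < j on the vertex set. Then K (dimension 2) consists of the simplices:

  0-simplices (10): a, b, c, d, e, f, g, h, i, j
  1-simplices (30): ab, ad, ae, aj, bc, bd, bg, bh, bj, cf, cg, ch, ci, cj, de, df, dh, di, dj, ef, eg, ei, ej, fg, fh, fj, gh, gi, hi, ij
  2-simplices (20): abd, abj, ade, aej, bcg, bcj, bdh, bgh, cfh, cfj, cgi, chi, def, dfj, dhi, dij, efg, egi, eij, fgh

Hence C_0 ≅ Z^10, C_1 ≅ Z^30, C_2 ≅ Z^20.

Boundary ∂_1: C_1 → C_0 sends each edge [p,q] (with p < q) to q − p.
The 10×30 boundary matrix has rank 9 and Smith normal form diag(1,1,1,1,1,1,1,1,1).

Boundary ∂_2: C_2 → C_1 acts by ∂[p,q,r] = [q,r] − [p,r] + [p,q]. For instance
  ∂cgi = gi − ci + cg,
  ∂bdh = dh − bh + bd.
The resulting 30×20 matrix has rank 20, and its Smith normal form has invariant factors (1,1,1,1,1,1,1,1,1,1,1,1,1,1,1,1,1,1,1,2).

Now H_k = ker ∂_k / im ∂_{k+1}, so:

  H_0: rank C_0 − rank ∂_1 = 10 − 9 = 1, and the invariant factors of ∂_1 are all 1, so H_0 ≅ Z.
  H_1: rank ker ∂_1 − rank ∂_2 = (30 − 9) − 20 = 1, and ∂_2 has invariant factor 2 > 1, so H_1 ≅ Z ⊕ Z/2.
  H_2: rank ker ∂_2 − rank ∂_3 = (20 − 20) − 0 = 0, and there is no ∂_3, so H_2 ≅ 0.

H_0 ≅ Z,  H_1 ≅ Z ⊕ Z/2,  H_2 = 0.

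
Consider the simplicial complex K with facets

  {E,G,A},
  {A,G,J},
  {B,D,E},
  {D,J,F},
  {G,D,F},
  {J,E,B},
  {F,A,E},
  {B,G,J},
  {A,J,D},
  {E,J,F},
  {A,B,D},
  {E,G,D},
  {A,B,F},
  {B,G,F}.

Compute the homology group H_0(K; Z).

Take the total order A < B < D < E < F < G < J on the vertex set. Then K (dimension 2) consists of the simplices:

  0-simplices (7): A, B, D, E, F, G, J
  1-simplices (21): AB, AD, AE, AF, AG, AJ, BD, BE, BF, BG, BJ, DE, DF, DG, DJ, EF, EG, EJ, FG, FJ, GJ
  2-simplices (14): ABD, ABF, ADJ, AEF, AEG, AGJ, BDE, BEJ, BFG, BGJ, DEG, DFG, DFJ, EFJ

so the chain groups are C_0 ≅ Z^7, C_1 ≅ Z^21, C_2 ≅ Z^14.

The boundary map ∂_1: C_1 → C_0 is given by ∂[p,q] = [q] − [p].
As a 7×21 matrix over Z this has rank 6, with invariant factors (1,1,1,1,1,1).

∂_2: C_2 → C_1 maps a triangle to the signed sum of its edges. For instance
  ∂AEF = EF − AF + AE,
  ∂BEJ = EJ − BJ + BE.
The resulting 21×14 matrix has rank 13, and its Smith normal form has invariant factors (1,1,1,1,1,1,1,1,1,1,1,1,1).

From H_k ≅ ker(∂_k) / im(∂_{k+1}) we obtain:

  H_0: rank C_0 − rank ∂_1 = 7 − 6 = 1, and the invariant factors of ∂_1 are all 1, so H_0 ≅ Z.

(K is a triangulation of the torus T^2.)

H_0 = Z.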